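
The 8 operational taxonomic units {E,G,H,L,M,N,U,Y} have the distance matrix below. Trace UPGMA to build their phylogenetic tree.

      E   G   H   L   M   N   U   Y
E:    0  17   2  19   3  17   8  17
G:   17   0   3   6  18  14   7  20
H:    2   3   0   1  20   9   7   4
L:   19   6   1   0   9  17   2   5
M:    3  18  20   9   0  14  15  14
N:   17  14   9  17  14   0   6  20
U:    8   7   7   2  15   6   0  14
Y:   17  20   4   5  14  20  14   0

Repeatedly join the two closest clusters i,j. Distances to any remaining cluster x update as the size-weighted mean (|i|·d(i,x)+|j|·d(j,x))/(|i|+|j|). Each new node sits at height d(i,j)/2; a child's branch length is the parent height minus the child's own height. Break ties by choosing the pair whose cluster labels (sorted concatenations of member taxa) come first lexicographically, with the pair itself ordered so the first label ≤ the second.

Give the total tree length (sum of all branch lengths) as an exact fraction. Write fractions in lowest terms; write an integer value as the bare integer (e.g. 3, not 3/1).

iteration 1: select H,L (d=1); attach at lengths (1/2, 1/2); label the merged cluster HL
  updated: d(E,HL)=21/2, d(G,HL)=9/2, d(HL,M)=29/2, d(HL,N)=13, d(HL,U)=9/2, d(HL,Y)=9/2
iteration 2: select E,M (d=3); attach at lengths (3/2, 3/2); label the merged cluster EM
  updated: d(EM,G)=35/2, d(EM,HL)=25/2, d(EM,N)=31/2, d(EM,U)=23/2, d(EM,Y)=31/2
iteration 3: select G,HL (d=9/2); attach at lengths (9/4, 7/4); label the merged cluster GHL
  updated: d(EM,GHL)=85/6, d(GHL,N)=40/3, d(GHL,U)=16/3, d(GHL,Y)=29/3
iteration 4: select GHL,U (d=16/3); attach at lengths (5/12, 8/3); label the merged cluster GHLU
  updated: d(EM,GHLU)=27/2, d(GHLU,N)=23/2, d(GHLU,Y)=43/4
iteration 5: select GHLU,Y (d=43/4); attach at lengths (65/24, 43/8); label the merged cluster GHLUY
  updated: d(EM,GHLUY)=139/10, d(GHLUY,N)=66/5
iteration 6: select GHLUY,N (d=66/5); attach at lengths (49/40, 33/5); label the merged cluster GHLNUY
  updated: d(EM,GHLNUY)=85/6
iteration 7: select EM,GHLNUY (d=85/6); attach at lengths (67/12, 29/60); label the merged cluster EGHLMNUY
final tree: ((E:3/2,M:3/2):67/12,((((G:9/4,(H:1/2,L:1/2):7/4):5/12,U:8/3):65/24,Y:43/8):49/40,N:33/5):29/60)
total length: 3967/120

3967/120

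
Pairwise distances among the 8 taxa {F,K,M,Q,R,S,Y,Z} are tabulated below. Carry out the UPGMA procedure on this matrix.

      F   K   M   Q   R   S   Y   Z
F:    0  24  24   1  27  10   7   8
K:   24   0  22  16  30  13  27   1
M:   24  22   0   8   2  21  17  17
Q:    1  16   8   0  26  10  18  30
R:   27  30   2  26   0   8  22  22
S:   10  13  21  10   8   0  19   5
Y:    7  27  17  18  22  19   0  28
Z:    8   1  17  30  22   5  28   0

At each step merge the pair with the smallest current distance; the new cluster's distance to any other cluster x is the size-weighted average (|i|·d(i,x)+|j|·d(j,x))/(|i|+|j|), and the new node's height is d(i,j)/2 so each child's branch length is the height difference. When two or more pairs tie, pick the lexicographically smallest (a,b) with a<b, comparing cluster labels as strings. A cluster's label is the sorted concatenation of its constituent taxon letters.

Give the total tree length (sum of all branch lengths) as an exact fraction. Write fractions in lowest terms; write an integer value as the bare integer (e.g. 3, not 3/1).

1. join F+Q (d=1) ⇒ FQ; edges |F|=1/2, |Q|=1/2
  updated: d(FQ,K)=20, d(FQ,M)=16, d(FQ,R)=53/2, d(FQ,S)=10, d(FQ,Y)=25/2, d(FQ,Z)=19
2. join K+Z (d=1) ⇒ KZ; edges |K|=1/2, |Z|=1/2
  updated: d(FQ,KZ)=39/2, d(KZ,M)=39/2, d(KZ,R)=26, d(KZ,S)=9, d(KZ,Y)=55/2
3. join M+R (d=2) ⇒ MR; edges |M|=1, |R|=1
  updated: d(FQ,MR)=85/4, d(KZ,MR)=91/4, d(MR,S)=29/2, d(MR,Y)=39/2
4. join KZ+S (d=9) ⇒ KSZ; edges |KZ|=4, |S|=9/2
  updated: d(FQ,KSZ)=49/3, d(KSZ,MR)=20, d(KSZ,Y)=74/3
5. join FQ+Y (d=25/2) ⇒ FQY; edges |FQ|=23/4, |Y|=25/4
  updated: d(FQY,KSZ)=172/9, d(FQY,MR)=62/3
6. join FQY+KSZ (d=172/9) ⇒ FKQSYZ; edges |FQY|=119/36, |KSZ|=91/18
  updated: d(FKQSYZ,MR)=61/3
7. join FKQSYZ+MR (d=61/3) ⇒ FKMQRSYZ; edges |FKQSYZ|=11/18, |MR|=55/6
final tree: ((((F:1/2,Q:1/2):23/4,Y:25/4):119/36,((K:1/2,Z:1/2):4,S:9/2):91/18):11/18,(M:1,R:1):55/6)
total length: 1535/36

1535/36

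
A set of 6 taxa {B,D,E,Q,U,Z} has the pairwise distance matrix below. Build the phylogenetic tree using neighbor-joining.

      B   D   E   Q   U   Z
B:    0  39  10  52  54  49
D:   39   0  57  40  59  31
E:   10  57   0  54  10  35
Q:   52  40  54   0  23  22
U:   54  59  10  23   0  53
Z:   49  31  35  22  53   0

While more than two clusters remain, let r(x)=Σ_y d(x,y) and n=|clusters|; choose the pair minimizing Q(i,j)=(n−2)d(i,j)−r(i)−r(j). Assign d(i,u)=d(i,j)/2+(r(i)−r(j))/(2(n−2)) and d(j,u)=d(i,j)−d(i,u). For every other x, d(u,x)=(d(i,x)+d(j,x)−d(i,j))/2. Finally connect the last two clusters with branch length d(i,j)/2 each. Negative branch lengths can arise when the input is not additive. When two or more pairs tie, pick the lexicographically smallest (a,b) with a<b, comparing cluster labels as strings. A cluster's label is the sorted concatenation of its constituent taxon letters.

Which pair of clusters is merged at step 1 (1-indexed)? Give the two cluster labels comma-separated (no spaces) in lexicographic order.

B,E

iteration 1: select B,E (d=10, Q=-330); attach at lengths (39/4, 1/4); label the merged cluster BE
  updated: d(BE,D)=43, d(BE,Q)=48, d(BE,U)=27, d(BE,Z)=37
iteration 2: select BE,U (d=27, Q=-236); attach at lengths (37/3, 44/3); label the merged cluster BEU
  updated: d(BEU,D)=75/2, d(BEU,Q)=22, d(BEU,Z)=63/2
iteration 3: select BEU,Q (d=22, Q=-131); attach at lengths (51/4, 37/4); label the merged cluster BEQU
  updated: d(BEQU,D)=111/4, d(BEQU,Z)=63/4
iteration 4: select BEQU,D (d=111/4, Q=-149/2); attach at lengths (25/4, 43/2); label the merged cluster BDEQU
  updated: d(BDEQU,Z)=19/2
iteration 5: select BDEQU,Z (d=19/2); attach at lengths (19/4, 19/4); label the merged cluster BDEQUZ
final tree: (((((B:39/4,E:1/4):37/3,U:44/3):51/4,Q:37/4):25/4,D:43/2):19/4,Z:19/4)
total length: 385/4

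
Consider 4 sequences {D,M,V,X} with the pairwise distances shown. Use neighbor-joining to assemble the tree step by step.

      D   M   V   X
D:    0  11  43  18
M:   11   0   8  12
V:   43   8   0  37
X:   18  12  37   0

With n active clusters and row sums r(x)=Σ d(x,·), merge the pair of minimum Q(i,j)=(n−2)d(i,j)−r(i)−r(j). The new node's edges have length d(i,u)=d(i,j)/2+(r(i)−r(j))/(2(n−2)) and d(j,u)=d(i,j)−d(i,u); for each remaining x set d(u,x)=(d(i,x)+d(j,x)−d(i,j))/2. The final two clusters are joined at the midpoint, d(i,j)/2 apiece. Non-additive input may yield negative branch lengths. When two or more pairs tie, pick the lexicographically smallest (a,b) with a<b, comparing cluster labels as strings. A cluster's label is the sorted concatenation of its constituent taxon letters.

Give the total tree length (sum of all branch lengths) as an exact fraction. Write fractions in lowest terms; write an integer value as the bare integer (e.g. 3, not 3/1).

155/4

iteration 1: select D,X (d=18, Q=-103); attach at lengths (41/4, 31/4); label the merged cluster DX
  updated: d(DX,M)=5/2, d(DX,V)=31
iteration 2: select DX,M (d=5/2, Q=-83/2); attach at lengths (51/4, -41/4); label the merged cluster DMX
  updated: d(DMX,V)=73/4
iteration 3: select DMX,V (d=73/4); attach at lengths (73/8, 73/8); label the merged cluster DMVX
final tree: (((D:41/4,X:31/4):51/4,M:-41/4):73/8,V:73/8)
total length: 155/4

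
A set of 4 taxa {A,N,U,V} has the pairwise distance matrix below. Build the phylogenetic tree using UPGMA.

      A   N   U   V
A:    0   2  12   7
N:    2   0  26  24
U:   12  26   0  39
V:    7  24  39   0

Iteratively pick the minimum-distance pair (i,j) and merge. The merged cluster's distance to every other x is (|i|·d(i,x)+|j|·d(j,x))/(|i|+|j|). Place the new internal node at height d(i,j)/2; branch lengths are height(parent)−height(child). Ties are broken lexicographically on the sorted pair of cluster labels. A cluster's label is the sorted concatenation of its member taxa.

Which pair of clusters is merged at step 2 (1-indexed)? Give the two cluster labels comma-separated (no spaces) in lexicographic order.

AN,V

step 1: merge (A,N) at d=2; branch lengths A→1, N→1; new cluster AN
  updated: d(AN,U)=19, d(AN,V)=31/2
step 2: merge (AN,V) at d=31/2; branch lengths AN→27/4, V→31/4; new cluster ANV
  updated: d(ANV,U)=77/3
step 3: merge (ANV,U) at d=77/3; branch lengths ANV→61/12, U→77/6; new cluster ANUV
final tree: (((A:1,N:1):27/4,V:31/4):61/12,U:77/6)
total length: 413/12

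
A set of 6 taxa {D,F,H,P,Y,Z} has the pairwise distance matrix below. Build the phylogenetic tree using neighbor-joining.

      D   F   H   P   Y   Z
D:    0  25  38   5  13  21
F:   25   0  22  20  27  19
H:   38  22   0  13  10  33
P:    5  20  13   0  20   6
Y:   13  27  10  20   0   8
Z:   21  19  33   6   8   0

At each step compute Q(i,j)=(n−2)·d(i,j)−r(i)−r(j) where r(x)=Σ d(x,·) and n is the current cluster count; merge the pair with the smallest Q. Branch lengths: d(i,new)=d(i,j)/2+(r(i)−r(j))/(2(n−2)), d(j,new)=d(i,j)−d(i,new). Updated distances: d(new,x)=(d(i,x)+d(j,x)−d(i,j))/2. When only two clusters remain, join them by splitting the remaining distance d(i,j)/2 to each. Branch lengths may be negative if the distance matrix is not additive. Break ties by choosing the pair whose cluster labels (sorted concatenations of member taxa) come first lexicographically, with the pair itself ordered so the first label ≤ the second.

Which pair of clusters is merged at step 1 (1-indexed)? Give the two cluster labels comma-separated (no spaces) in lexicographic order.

1. join H+Y (d=10, Q=-154) ⇒ HY; edges |H|=39/4, |Y|=1/4
  updated: d(D,HY)=41/2, d(F,HY)=39/2, d(HY,P)=23/2, d(HY,Z)=31/2
2. join D+P (d=5, Q=-99) ⇒ DP; edges |D|=22/3, |P|=-7/3
  updated: d(DP,F)=20, d(DP,HY)=27/2, d(DP,Z)=11
3. join DP+Z (d=11, Q=-68) ⇒ DPZ; edges |DP|=21/4, |Z|=23/4
  updated: d(DPZ,F)=14, d(DPZ,HY)=9
4. join DPZ+F (d=14, Q=-85/2) ⇒ DFPZ; edges |DPZ|=7/4, |F|=49/4
  updated: d(DFPZ,HY)=29/4
5. join DFPZ+HY (d=29/4) ⇒ DFHPYZ; edges |DFPZ|=29/8, |HY|=29/8
final tree: ((((D:22/3,P:-7/3):21/4,Z:23/4):7/4,F:49/4):29/8,(H:39/4,Y:1/4):29/8)
total length: 189/4

H,Y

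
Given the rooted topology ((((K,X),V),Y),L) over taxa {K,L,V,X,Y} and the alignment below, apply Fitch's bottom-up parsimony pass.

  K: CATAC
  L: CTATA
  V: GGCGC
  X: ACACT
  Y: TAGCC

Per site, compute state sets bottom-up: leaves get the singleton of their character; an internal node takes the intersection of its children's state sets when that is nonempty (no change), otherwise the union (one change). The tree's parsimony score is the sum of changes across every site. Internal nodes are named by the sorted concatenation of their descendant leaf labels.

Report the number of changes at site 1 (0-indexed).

3

site 0, node KX: K={C} ∪ X={A} → {A,C} (+1)
site 0, node KVX: KX={A,C} ∪ V={G} → {A,C,G} (+1)
site 0, node KVXY: KVX={A,C,G} ∪ Y={T} → {A,C,G,T} (+1)
site 0, node KLVXY: KVXY={A,C,G,T} ∩ L={C} → {C} (+0)
site 1, node KX: K={A} ∪ X={C} → {A,C} (+1)
site 1, node KVX: KX={A,C} ∪ V={G} → {A,C,G} (+1)
site 1, node KVXY: KVX={A,C,G} ∩ Y={A} → {A} (+0)
site 1, node KLVXY: KVXY={A} ∪ L={T} → {A,T} (+1)
site 2, node KX: K={T} ∪ X={A} → {A,T} (+1)
site 2, node KVX: KX={A,T} ∪ V={C} → {A,C,T} (+1)
site 2, node KVXY: KVX={A,C,T} ∪ Y={G} → {A,C,G,T} (+1)
site 2, node KLVXY: KVXY={A,C,G,T} ∩ L={A} → {A} (+0)
site 3, node KX: K={A} ∪ X={C} → {A,C} (+1)
site 3, node KVX: KX={A,C} ∪ V={G} → {A,C,G} (+1)
site 3, node KVXY: KVX={A,C,G} ∩ Y={C} → {C} (+0)
site 3, node KLVXY: KVXY={C} ∪ L={T} → {C,T} (+1)
site 4, node KX: K={C} ∪ X={T} → {C,T} (+1)
site 4, node KVX: KX={C,T} ∩ V={C} → {C} (+0)
site 4, node KVXY: KVX={C} ∩ Y={C} → {C} (+0)
site 4, node KLVXY: KVXY={C} ∪ L={A} → {A,C} (+1)
per-site changes: [3, 3, 3, 3, 2]; total = 14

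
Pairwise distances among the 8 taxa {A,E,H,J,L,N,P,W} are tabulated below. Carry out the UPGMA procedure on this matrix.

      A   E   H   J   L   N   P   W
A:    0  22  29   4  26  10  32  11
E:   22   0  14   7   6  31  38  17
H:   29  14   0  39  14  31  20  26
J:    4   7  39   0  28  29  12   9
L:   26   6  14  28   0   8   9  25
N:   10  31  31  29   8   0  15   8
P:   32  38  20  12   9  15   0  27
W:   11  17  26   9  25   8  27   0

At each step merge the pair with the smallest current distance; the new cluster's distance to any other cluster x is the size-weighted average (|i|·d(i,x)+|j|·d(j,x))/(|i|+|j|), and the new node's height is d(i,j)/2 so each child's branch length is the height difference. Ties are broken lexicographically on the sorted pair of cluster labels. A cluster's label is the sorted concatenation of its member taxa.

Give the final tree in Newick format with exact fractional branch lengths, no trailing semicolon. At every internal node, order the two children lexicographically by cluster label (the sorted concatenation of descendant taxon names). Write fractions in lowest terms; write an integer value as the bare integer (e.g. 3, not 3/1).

iteration 1: select A,J (d=4); attach at lengths (2, 2); label the merged cluster AJ
  updated: d(AJ,E)=29/2, d(AJ,H)=34, d(AJ,L)=27, d(AJ,N)=39/2, d(AJ,P)=22, d(AJ,W)=10
iteration 2: select E,L (d=6); attach at lengths (3, 3); label the merged cluster EL
  updated: d(AJ,EL)=83/4, d(EL,H)=14, d(EL,N)=39/2, d(EL,P)=47/2, d(EL,W)=21
iteration 3: select N,W (d=8); attach at lengths (4, 4); label the merged cluster NW
  updated: d(AJ,NW)=59/4, d(EL,NW)=81/4, d(H,NW)=57/2, d(NW,P)=21
iteration 4: select EL,H (d=14); attach at lengths (4, 7); label the merged cluster EHL
  updated: d(AJ,EHL)=151/6, d(EHL,NW)=23, d(EHL,P)=67/3
iteration 5: select AJ,NW (d=59/4); attach at lengths (43/8, 27/8); label the merged cluster AJNW
  updated: d(AJNW,EHL)=289/12, d(AJNW,P)=43/2
iteration 6: select AJNW,P (d=43/2); attach at lengths (27/8, 43/4); label the merged cluster AJNPW
  updated: d(AJNPW,EHL)=356/15
iteration 7: select AJNPW,EHL (d=356/15); attach at lengths (67/60, 73/15); label the merged cluster AEHJLNPW
final tree: ((((A:2,J:2):43/8,(N:4,W:4):27/8):27/8,P:43/4):67/60,((E:3,L:3):4,H:7):73/15)
total length: 6943/120

((((A:2,J:2):43/8,(N:4,W:4):27/8):27/8,P:43/4):67/60,((E:3,L:3):4,H:7):73/15)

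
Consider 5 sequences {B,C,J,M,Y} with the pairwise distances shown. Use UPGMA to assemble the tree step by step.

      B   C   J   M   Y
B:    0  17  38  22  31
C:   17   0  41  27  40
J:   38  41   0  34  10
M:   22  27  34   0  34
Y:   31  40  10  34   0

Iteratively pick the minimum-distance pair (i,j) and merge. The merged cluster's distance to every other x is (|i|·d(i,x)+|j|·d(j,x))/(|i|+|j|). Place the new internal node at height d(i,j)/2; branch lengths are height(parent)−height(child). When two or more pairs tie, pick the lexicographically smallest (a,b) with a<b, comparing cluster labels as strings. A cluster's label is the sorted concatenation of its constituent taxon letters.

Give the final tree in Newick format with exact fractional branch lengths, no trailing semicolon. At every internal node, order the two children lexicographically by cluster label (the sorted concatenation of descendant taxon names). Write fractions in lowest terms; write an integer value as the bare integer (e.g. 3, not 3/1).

(((B:17/2,C:17/2):15/4,M:49/4):71/12,(J:5,Y:5):79/6)

iteration 1: select J,Y (d=10); attach at lengths (5, 5); label the merged cluster JY
  updated: d(B,JY)=69/2, d(C,JY)=81/2, d(JY,M)=34
iteration 2: select B,C (d=17); attach at lengths (17/2, 17/2); label the merged cluster BC
  updated: d(BC,JY)=75/2, d(BC,M)=49/2
iteration 3: select BC,M (d=49/2); attach at lengths (15/4, 49/4); label the merged cluster BCM
  updated: d(BCM,JY)=109/3
iteration 4: select BCM,JY (d=109/3); attach at lengths (71/12, 79/6); label the merged cluster BCJMY
final tree: (((B:17/2,C:17/2):15/4,M:49/4):71/12,(J:5,Y:5):79/6)
total length: 745/12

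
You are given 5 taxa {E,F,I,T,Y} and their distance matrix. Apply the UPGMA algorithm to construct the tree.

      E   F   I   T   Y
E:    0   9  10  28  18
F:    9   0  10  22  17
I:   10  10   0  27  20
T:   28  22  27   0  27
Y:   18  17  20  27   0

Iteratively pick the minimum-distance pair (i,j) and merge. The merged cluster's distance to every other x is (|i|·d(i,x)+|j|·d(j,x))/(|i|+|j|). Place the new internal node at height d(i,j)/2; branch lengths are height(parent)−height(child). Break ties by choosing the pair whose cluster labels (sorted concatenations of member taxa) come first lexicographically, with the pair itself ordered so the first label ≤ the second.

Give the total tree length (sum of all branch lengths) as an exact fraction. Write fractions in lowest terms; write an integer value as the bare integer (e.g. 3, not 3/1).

134/3

iteration 1: select E,F (d=9); attach at lengths (9/2, 9/2); label the merged cluster EF
  updated: d(EF,I)=10, d(EF,T)=25, d(EF,Y)=35/2
iteration 2: select EF,I (d=10); attach at lengths (1/2, 5); label the merged cluster EFI
  updated: d(EFI,T)=77/3, d(EFI,Y)=55/3
iteration 3: select EFI,Y (d=55/3); attach at lengths (25/6, 55/6); label the merged cluster EFIY
  updated: d(EFIY,T)=26
iteration 4: select EFIY,T (d=26); attach at lengths (23/6, 13); label the merged cluster EFITY
final tree: ((((E:9/2,F:9/2):1/2,I:5):25/6,Y:55/6):23/6,T:13)
total length: 134/3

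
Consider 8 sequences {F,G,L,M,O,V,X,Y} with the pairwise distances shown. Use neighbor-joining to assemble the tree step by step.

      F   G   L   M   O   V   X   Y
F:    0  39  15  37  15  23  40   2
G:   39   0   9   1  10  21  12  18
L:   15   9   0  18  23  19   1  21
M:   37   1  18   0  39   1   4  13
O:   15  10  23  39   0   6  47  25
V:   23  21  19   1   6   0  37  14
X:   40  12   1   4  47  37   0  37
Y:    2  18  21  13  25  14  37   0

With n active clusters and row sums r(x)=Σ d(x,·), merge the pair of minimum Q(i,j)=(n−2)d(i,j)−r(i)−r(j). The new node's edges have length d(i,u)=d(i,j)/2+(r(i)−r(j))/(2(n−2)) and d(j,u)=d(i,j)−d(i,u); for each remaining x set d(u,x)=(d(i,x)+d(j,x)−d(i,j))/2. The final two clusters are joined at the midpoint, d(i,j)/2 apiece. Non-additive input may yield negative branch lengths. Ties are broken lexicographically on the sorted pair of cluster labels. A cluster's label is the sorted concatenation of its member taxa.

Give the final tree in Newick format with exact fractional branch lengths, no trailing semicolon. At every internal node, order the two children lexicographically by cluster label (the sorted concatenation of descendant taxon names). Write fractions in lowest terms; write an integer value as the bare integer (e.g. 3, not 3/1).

1. join F+Y (d=2, Q=-289) ⇒ FY; edges |F|=53/12, |Y|=-29/12
  updated: d(FY,G)=55/2, d(FY,L)=17, d(FY,M)=24, d(FY,O)=19, d(FY,V)=35/2, d(FY,X)=75/2
2. join L+X (d=1, Q=-441/2) ⇒ LX; edges |L|=-93/20, |X|=113/20
  updated: d(FY,LX)=107/4, d(G,LX)=10, d(LX,M)=21/2, d(LX,O)=69/2, d(LX,V)=55/2
3. join O+V (d=6, Q=-315/2) ⇒ OV; edges |O|=119/16, |V|=-23/16
  updated: d(FY,OV)=61/4, d(G,OV)=25/2, d(LX,OV)=28, d(M,OV)=17
4. join FY+OV (d=61/4, Q=-241/2) ⇒ FOVY; edges |FY|=133/12, |OV|=25/6
  updated: d(FOVY,G)=99/8, d(FOVY,LX)=79/4, d(FOVY,M)=103/8
5. join FOVY+LX (d=79/4, Q=-183/4) ⇒ FLOVXY; edges |FOVY|=177/16, |LX|=139/16
  updated: d(FLOVXY,G)=21/16, d(FLOVXY,M)=29/16
6. join FLOVXY+G (d=21/16, Q=-33/8) ⇒ FGLOVXY; edges |FLOVXY|=17/16, |G|=1/4
  updated: d(FGLOVXY,M)=3/4
7. join FGLOVXY+M (d=3/4) ⇒ FGLMOVXY; edges |FGLOVXY|=3/8, |M|=3/8
final tree: (((((F:53/12,Y:-29/12):133/12,(O:119/16,V:-23/16):25/6):177/16,(L:-93/20,X:113/20):139/16):17/16,G:1/4):3/8,M:3/8)
total length: 737/16

(((((F:53/12,Y:-29/12):133/12,(O:119/16,V:-23/16):25/6):177/16,(L:-93/20,X:113/20):139/16):17/16,G:1/4):3/8,M:3/8)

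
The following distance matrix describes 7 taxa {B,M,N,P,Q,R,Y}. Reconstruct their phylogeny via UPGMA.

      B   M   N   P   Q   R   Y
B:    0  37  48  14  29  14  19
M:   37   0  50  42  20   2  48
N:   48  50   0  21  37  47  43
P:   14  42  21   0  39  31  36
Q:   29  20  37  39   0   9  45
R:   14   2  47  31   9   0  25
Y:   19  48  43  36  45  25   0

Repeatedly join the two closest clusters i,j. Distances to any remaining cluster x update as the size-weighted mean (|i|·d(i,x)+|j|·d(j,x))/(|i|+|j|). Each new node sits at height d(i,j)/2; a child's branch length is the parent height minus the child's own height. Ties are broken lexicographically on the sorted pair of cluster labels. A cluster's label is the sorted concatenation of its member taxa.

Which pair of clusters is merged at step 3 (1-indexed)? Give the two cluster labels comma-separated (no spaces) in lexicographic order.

MR,Q

iteration 1: select M,R (d=2); attach at lengths (1, 1); label the merged cluster MR
  updated: d(B,MR)=51/2, d(MR,N)=97/2, d(MR,P)=73/2, d(MR,Q)=29/2, d(MR,Y)=73/2
iteration 2: select B,P (d=14); attach at lengths (7, 7); label the merged cluster BP
  updated: d(BP,MR)=31, d(BP,N)=69/2, d(BP,Q)=34, d(BP,Y)=55/2
iteration 3: select MR,Q (d=29/2); attach at lengths (25/4, 29/4); label the merged cluster MQR
  updated: d(BP,MQR)=32, d(MQR,N)=134/3, d(MQR,Y)=118/3
iteration 4: select BP,Y (d=55/2); attach at lengths (27/4, 55/4); label the merged cluster BPY
  updated: d(BPY,MQR)=310/9, d(BPY,N)=112/3
iteration 5: select BPY,MQR (d=310/9); attach at lengths (125/36, 359/36); label the merged cluster BMPQRY
  updated: d(BMPQRY,N)=41
iteration 6: select BMPQRY,N (d=41); attach at lengths (59/18, 41/2); label the merged cluster BMNPQRY
final tree: ((((B:7,P:7):27/4,Y:55/4):125/36,((M:1,R:1):25/4,Q:29/4):359/36):59/18,N:41/2)
total length: 785/9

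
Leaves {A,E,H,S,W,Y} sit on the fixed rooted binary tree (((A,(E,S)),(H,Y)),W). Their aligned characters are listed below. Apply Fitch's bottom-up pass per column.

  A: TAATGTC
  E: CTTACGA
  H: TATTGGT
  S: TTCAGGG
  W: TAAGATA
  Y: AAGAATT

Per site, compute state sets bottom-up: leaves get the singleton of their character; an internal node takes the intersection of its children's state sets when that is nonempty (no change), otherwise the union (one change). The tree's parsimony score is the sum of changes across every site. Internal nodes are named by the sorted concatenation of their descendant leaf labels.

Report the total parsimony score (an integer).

18

[col 0] ES: children E:{C}, S:{T} ∪→ {C,T}; cost 1
[col 0] AES: children A:{T}, ES:{C,T} ∩→ {T}; cost 0
[col 0] HY: children H:{T}, Y:{A} ∪→ {A,T}; cost 1
[col 0] AEHSY: children AES:{T}, HY:{A,T} ∩→ {T}; cost 0
[col 0] AEHSWY: children AEHSY:{T}, W:{T} ∩→ {T}; cost 0
[col 1] ES: children E:{T}, S:{T} ∩→ {T}; cost 0
[col 1] AES: children A:{A}, ES:{T} ∪→ {A,T}; cost 1
[col 1] HY: children H:{A}, Y:{A} ∩→ {A}; cost 0
[col 1] AEHSY: children AES:{A,T}, HY:{A} ∩→ {A}; cost 0
[col 1] AEHSWY: children AEHSY:{A}, W:{A} ∩→ {A}; cost 0
[col 2] ES: children E:{T}, S:{C} ∪→ {C,T}; cost 1
[col 2] AES: children A:{A}, ES:{C,T} ∪→ {A,C,T}; cost 1
[col 2] HY: children H:{T}, Y:{G} ∪→ {G,T}; cost 1
[col 2] AEHSY: children AES:{A,C,T}, HY:{G,T} ∩→ {T}; cost 0
[col 2] AEHSWY: children AEHSY:{T}, W:{A} ∪→ {A,T}; cost 1
[col 3] ES: children E:{A}, S:{A} ∩→ {A}; cost 0
[col 3] AES: children A:{T}, ES:{A} ∪→ {A,T}; cost 1
[col 3] HY: children H:{T}, Y:{A} ∪→ {A,T}; cost 1
[col 3] AEHSY: children AES:{A,T}, HY:{A,T} ∩→ {A,T}; cost 0
[col 3] AEHSWY: children AEHSY:{A,T}, W:{G} ∪→ {A,G,T}; cost 1
[col 4] ES: children E:{C}, S:{G} ∪→ {C,G}; cost 1
[col 4] AES: children A:{G}, ES:{C,G} ∩→ {G}; cost 0
[col 4] HY: children H:{G}, Y:{A} ∪→ {A,G}; cost 1
[col 4] AEHSY: children AES:{G}, HY:{A,G} ∩→ {G}; cost 0
[col 4] AEHSWY: children AEHSY:{G}, W:{A} ∪→ {A,G}; cost 1
[col 5] ES: children E:{G}, S:{G} ∩→ {G}; cost 0
[col 5] AES: children A:{T}, ES:{G} ∪→ {G,T}; cost 1
[col 5] HY: children H:{G}, Y:{T} ∪→ {G,T}; cost 1
[col 5] AEHSY: children AES:{G,T}, HY:{G,T} ∩→ {G,T}; cost 0
[col 5] AEHSWY: children AEHSY:{G,T}, W:{T} ∩→ {T}; cost 0
[col 6] ES: children E:{A}, S:{G} ∪→ {A,G}; cost 1
[col 6] AES: children A:{C}, ES:{A,G} ∪→ {A,C,G}; cost 1
[col 6] HY: children H:{T}, Y:{T} ∩→ {T}; cost 0
[col 6] AEHSY: children AES:{A,C,G}, HY:{T} ∪→ {A,C,G,T}; cost 1
[col 6] AEHSWY: children AEHSY:{A,C,G,T}, W:{A} ∩→ {A}; cost 0
per-site changes: [2, 1, 4, 3, 3, 2, 3]; total = 18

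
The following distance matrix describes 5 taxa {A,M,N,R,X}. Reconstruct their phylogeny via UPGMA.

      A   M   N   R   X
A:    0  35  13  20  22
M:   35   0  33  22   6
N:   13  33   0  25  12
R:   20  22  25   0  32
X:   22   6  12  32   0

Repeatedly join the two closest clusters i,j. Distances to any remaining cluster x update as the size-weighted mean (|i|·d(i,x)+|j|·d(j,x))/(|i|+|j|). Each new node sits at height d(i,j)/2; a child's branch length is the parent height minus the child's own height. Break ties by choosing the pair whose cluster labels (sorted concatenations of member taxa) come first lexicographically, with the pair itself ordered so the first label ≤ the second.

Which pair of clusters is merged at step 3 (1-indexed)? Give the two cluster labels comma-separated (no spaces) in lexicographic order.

AN,R

iteration 1: select M,X (d=6); attach at lengths (3, 3); label the merged cluster MX
  updated: d(A,MX)=57/2, d(MX,N)=45/2, d(MX,R)=27
iteration 2: select A,N (d=13); attach at lengths (13/2, 13/2); label the merged cluster AN
  updated: d(AN,MX)=51/2, d(AN,R)=45/2
iteration 3: select AN,R (d=45/2); attach at lengths (19/4, 45/4); label the merged cluster ANR
  updated: d(ANR,MX)=26
iteration 4: select ANR,MX (d=26); attach at lengths (7/4, 10); label the merged cluster AMNRX
final tree: (((A:13/2,N:13/2):19/4,R:45/4):7/4,(M:3,X:3):10)
total length: 187/4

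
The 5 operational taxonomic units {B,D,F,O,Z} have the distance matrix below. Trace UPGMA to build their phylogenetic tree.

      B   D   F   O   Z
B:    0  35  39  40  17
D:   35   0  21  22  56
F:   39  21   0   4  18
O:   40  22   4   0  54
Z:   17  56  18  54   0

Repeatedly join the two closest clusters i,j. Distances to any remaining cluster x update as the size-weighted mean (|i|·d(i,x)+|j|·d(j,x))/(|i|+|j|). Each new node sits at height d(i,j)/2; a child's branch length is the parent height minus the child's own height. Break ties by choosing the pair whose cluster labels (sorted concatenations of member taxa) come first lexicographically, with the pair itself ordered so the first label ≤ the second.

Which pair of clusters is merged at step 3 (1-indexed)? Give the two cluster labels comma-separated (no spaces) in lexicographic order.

D,FO

iteration 1: select F,O (d=4); attach at lengths (2, 2); label the merged cluster FO
  updated: d(B,FO)=79/2, d(D,FO)=43/2, d(FO,Z)=36
iteration 2: select B,Z (d=17); attach at lengths (17/2, 17/2); label the merged cluster BZ
  updated: d(BZ,D)=91/2, d(BZ,FO)=151/4
iteration 3: select D,FO (d=43/2); attach at lengths (43/4, 35/4); label the merged cluster DFO
  updated: d(BZ,DFO)=121/3
iteration 4: select BZ,DFO (d=121/3); attach at lengths (35/3, 113/12); label the merged cluster BDFOZ
final tree: ((B:17/2,Z:17/2):35/3,(D:43/4,(F:2,O:2):35/4):113/12)
total length: 739/12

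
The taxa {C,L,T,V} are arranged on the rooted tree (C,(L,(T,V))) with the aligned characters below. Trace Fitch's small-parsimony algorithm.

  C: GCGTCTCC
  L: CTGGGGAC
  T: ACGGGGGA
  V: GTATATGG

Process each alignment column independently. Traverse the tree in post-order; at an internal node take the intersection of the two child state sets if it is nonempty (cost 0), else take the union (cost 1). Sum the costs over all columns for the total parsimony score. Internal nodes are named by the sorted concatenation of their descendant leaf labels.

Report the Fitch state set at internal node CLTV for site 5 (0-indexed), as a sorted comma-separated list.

TV@0: {A} ∪ {G} = {A,G} (union, +1)
LTV@0: {C} ∪ {A,G} = {A,C,G} (union, +1)
CLTV@0: {G} ∩ {A,C,G} = {G} (intersection, +0)
TV@1: {C} ∪ {T} = {C,T} (union, +1)
LTV@1: {T} ∩ {C,T} = {T} (intersection, +0)
CLTV@1: {C} ∪ {T} = {C,T} (union, +1)
TV@2: {G} ∪ {A} = {A,G} (union, +1)
LTV@2: {G} ∩ {A,G} = {G} (intersection, +0)
CLTV@2: {G} ∩ {G} = {G} (intersection, +0)
TV@3: {G} ∪ {T} = {G,T} (union, +1)
LTV@3: {G} ∩ {G,T} = {G} (intersection, +0)
CLTV@3: {T} ∪ {G} = {G,T} (union, +1)
TV@4: {G} ∪ {A} = {A,G} (union, +1)
LTV@4: {G} ∩ {A,G} = {G} (intersection, +0)
CLTV@4: {C} ∪ {G} = {C,G} (union, +1)
TV@5: {G} ∪ {T} = {G,T} (union, +1)
LTV@5: {G} ∩ {G,T} = {G} (intersection, +0)
CLTV@5: {T} ∪ {G} = {G,T} (union, +1)
TV@6: {G} ∩ {G} = {G} (intersection, +0)
LTV@6: {A} ∪ {G} = {A,G} (union, +1)
CLTV@6: {C} ∪ {A,G} = {A,C,G} (union, +1)
TV@7: {A} ∪ {G} = {A,G} (union, +1)
LTV@7: {C} ∪ {A,G} = {A,C,G} (union, +1)
CLTV@7: {C} ∩ {A,C,G} = {C} (intersection, +0)
per-site changes: [2, 2, 1, 2, 2, 2, 2, 2]; total = 15

G,T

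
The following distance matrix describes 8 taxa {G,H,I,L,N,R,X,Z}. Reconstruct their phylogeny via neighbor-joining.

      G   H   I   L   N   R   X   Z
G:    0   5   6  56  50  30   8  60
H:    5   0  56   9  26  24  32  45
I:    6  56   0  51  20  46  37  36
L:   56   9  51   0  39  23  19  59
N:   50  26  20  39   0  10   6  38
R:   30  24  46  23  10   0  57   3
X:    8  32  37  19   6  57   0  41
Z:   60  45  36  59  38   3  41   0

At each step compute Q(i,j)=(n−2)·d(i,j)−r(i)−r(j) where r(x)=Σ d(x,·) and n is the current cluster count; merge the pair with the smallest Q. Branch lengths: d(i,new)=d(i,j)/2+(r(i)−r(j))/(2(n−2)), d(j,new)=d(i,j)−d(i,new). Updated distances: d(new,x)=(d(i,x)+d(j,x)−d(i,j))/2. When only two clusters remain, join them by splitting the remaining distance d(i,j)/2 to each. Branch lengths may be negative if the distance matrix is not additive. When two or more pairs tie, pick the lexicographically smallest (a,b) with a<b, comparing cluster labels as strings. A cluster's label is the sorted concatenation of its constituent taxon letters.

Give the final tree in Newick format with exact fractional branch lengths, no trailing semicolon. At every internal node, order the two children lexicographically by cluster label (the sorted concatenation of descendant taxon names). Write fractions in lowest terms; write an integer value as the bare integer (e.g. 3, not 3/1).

((((G:-11/10,I:71/10):65/4,(N:25/12,X:47/12):13/2):35/8,(H:13/16,L:131/16):49/4):39/4,(R:-71/12,Z:107/12):39/4)

step 1: merge (R,Z) at d=3, Q=-457; branch lengths R→-71/12, Z→107/12; new cluster RZ
  updated: d(G,RZ)=87/2, d(H,RZ)=33, d(I,RZ)=79/2, d(L,RZ)=79/2, d(N,RZ)=45/2, d(RZ,X)=95/2
step 2: merge (G,I) at d=6, Q=-348; branch lengths G→-11/10, I→71/10; new cluster GI
  updated: d(GI,H)=55/2, d(GI,L)=101/2, d(GI,N)=32, d(GI,RZ)=77/2, d(GI,X)=39/2
step 3: merge (H,L) at d=9, Q=-497/2; branch lengths H→13/16, L→131/16; new cluster HL
  updated: d(GI,HL)=69/2, d(HL,N)=28, d(HL,RZ)=127/4, d(HL,X)=21
step 4: merge (N,X) at d=6, Q=-329/2; branch lengths N→25/12, X→47/12; new cluster NX
  updated: d(GI,NX)=91/4, d(HL,NX)=43/2, d(NX,RZ)=32
step 5: merge (GI,NX) at d=91/4, Q=-253/2; branch lengths GI→65/4, NX→13/2; new cluster GINX
  updated: d(GINX,HL)=133/8, d(GINX,RZ)=191/8
step 6: merge (GINX,HL) at d=133/8, Q=-289/4; branch lengths GINX→35/8, HL→49/4; new cluster GHILNX
  updated: d(GHILNX,RZ)=39/2
step 7: merge (GHILNX,RZ) at d=39/2; branch lengths GHILNX→39/4, RZ→39/4; new cluster GHILNRXZ
final tree: ((((G:-11/10,I:71/10):65/4,(N:25/12,X:47/12):13/2):35/8,(H:13/16,L:131/16):49/4):39/4,(R:-71/12,Z:107/12):39/4)
total length: 663/8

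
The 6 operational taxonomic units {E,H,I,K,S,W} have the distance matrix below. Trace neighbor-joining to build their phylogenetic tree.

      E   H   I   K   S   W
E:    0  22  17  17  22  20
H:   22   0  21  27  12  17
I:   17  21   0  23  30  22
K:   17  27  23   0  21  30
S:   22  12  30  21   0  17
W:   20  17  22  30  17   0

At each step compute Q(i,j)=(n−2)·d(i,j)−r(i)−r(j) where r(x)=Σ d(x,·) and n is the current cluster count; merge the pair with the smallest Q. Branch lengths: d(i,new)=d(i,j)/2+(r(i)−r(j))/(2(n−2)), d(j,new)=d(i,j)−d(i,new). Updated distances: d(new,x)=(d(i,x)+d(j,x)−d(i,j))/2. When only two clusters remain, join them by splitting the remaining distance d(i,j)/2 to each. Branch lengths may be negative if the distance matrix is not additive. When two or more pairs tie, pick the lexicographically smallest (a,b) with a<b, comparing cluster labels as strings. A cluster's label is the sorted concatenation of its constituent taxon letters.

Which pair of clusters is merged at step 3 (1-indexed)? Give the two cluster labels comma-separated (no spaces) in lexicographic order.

1. join H+S (d=12, Q=-153) ⇒ HS; edges |H|=45/8, |S|=51/8
  updated: d(E,HS)=16, d(HS,I)=39/2, d(HS,K)=18, d(HS,W)=11
2. join HS+W (d=11, Q=-229/2) ⇒ HSW; edges |HS|=29/12, |W|=103/12
  updated: d(E,HSW)=25/2, d(HSW,I)=61/4, d(HSW,K)=37/2
3. join E+K (d=17, Q=-71) ⇒ EK; edges |E|=11/2, |K|=23/2
  updated: d(EK,HSW)=7, d(EK,I)=23/2
4. join EK+HSW (d=7, Q=-135/4) ⇒ EHKSW; edges |EK|=13/8, |HSW|=43/8
  updated: d(EHKSW,I)=79/8
5. join EHKSW+I (d=79/8) ⇒ EHIKSW; edges |EHKSW|=79/16, |I|=79/16
final tree: (((E:11/2,K:23/2):13/8,((H:45/8,S:51/8):29/12,W:103/12):43/8):79/16,I:79/16)
total length: 455/8

E,K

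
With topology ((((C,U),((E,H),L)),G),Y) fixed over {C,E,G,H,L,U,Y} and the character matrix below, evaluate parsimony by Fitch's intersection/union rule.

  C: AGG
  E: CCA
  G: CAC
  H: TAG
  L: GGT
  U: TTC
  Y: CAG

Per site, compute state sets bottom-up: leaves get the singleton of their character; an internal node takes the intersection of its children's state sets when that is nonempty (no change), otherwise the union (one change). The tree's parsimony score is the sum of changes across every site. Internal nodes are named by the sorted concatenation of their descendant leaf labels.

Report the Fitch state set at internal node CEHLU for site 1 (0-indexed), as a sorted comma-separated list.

G

site 0, node CU: C={A} ∪ U={T} → {A,T} (+1)
site 0, node EH: E={C} ∪ H={T} → {C,T} (+1)
site 0, node EHL: EH={C,T} ∪ L={G} → {C,G,T} (+1)
site 0, node CEHLU: CU={A,T} ∩ EHL={C,G,T} → {T} (+0)
site 0, node CEGHLU: CEHLU={T} ∪ G={C} → {C,T} (+1)
site 0, node CEGHLUY: CEGHLU={C,T} ∩ Y={C} → {C} (+0)
site 1, node CU: C={G} ∪ U={T} → {G,T} (+1)
site 1, node EH: E={C} ∪ H={A} → {A,C} (+1)
site 1, node EHL: EH={A,C} ∪ L={G} → {A,C,G} (+1)
site 1, node CEHLU: CU={G,T} ∩ EHL={A,C,G} → {G} (+0)
site 1, node CEGHLU: CEHLU={G} ∪ G={A} → {A,G} (+1)
site 1, node CEGHLUY: CEGHLU={A,G} ∩ Y={A} → {A} (+0)
site 2, node CU: C={G} ∪ U={C} → {C,G} (+1)
site 2, node EH: E={A} ∪ H={G} → {A,G} (+1)
site 2, node EHL: EH={A,G} ∪ L={T} → {A,G,T} (+1)
site 2, node CEHLU: CU={C,G} ∩ EHL={A,G,T} → {G} (+0)
site 2, node CEGHLU: CEHLU={G} ∪ G={C} → {C,G} (+1)
site 2, node CEGHLUY: CEGHLU={C,G} ∩ Y={G} → {G} (+0)
per-site changes: [4, 4, 4]; total = 12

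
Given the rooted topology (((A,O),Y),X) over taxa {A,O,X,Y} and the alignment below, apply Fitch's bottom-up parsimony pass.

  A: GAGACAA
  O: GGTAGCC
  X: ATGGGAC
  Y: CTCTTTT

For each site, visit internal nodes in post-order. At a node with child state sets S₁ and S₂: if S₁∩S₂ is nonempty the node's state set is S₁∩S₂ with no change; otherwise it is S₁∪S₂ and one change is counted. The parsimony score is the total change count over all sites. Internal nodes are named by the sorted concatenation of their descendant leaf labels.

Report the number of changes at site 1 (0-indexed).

2

[col 0] AO: children A:{G}, O:{G} ∩→ {G}; cost 0
[col 0] AOY: children AO:{G}, Y:{C} ∪→ {C,G}; cost 1
[col 0] AOXY: children AOY:{C,G}, X:{A} ∪→ {A,C,G}; cost 1
[col 1] AO: children A:{A}, O:{G} ∪→ {A,G}; cost 1
[col 1] AOY: children AO:{A,G}, Y:{T} ∪→ {A,G,T}; cost 1
[col 1] AOXY: children AOY:{A,G,T}, X:{T} ∩→ {T}; cost 0
[col 2] AO: children A:{G}, O:{T} ∪→ {G,T}; cost 1
[col 2] AOY: children AO:{G,T}, Y:{C} ∪→ {C,G,T}; cost 1
[col 2] AOXY: children AOY:{C,G,T}, X:{G} ∩→ {G}; cost 0
[col 3] AO: children A:{A}, O:{A} ∩→ {A}; cost 0
[col 3] AOY: children AO:{A}, Y:{T} ∪→ {A,T}; cost 1
[col 3] AOXY: children AOY:{A,T}, X:{G} ∪→ {A,G,T}; cost 1
[col 4] AO: children A:{C}, O:{G} ∪→ {C,G}; cost 1
[col 4] AOY: children AO:{C,G}, Y:{T} ∪→ {C,G,T}; cost 1
[col 4] AOXY: children AOY:{C,G,T}, X:{G} ∩→ {G}; cost 0
[col 5] AO: children A:{A}, O:{C} ∪→ {A,C}; cost 1
[col 5] AOY: children AO:{A,C}, Y:{T} ∪→ {A,C,T}; cost 1
[col 5] AOXY: children AOY:{A,C,T}, X:{A} ∩→ {A}; cost 0
[col 6] AO: children A:{A}, O:{C} ∪→ {A,C}; cost 1
[col 6] AOY: children AO:{A,C}, Y:{T} ∪→ {A,C,T}; cost 1
[col 6] AOXY: children AOY:{A,C,T}, X:{C} ∩→ {C}; cost 0
per-site changes: [2, 2, 2, 2, 2, 2, 2]; total = 14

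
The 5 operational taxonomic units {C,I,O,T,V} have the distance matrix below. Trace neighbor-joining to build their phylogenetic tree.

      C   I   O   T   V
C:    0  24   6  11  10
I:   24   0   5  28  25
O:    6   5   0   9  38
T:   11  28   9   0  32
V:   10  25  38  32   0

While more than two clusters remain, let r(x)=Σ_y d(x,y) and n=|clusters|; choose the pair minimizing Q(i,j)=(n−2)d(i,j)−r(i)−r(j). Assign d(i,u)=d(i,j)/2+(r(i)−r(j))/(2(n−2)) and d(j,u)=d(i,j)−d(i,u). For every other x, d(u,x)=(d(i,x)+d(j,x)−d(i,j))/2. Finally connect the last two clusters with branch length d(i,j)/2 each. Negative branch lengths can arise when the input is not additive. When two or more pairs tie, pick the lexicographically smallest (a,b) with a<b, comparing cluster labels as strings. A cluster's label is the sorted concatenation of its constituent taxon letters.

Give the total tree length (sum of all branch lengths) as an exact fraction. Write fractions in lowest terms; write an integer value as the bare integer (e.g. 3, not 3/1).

313/8

step 1: merge (C,V) at d=10, Q=-126; branch lengths C→-4, V→14; new cluster CV
  updated: d(CV,I)=39/2, d(CV,O)=17, d(CV,T)=33/2
step 2: merge (CV,T) at d=33/2, Q=-147/2; branch lengths CV→65/8, T→67/8; new cluster CTV
  updated: d(CTV,I)=31/2, d(CTV,O)=19/4
step 3: merge (CTV,I) at d=31/2, Q=-101/4; branch lengths CTV→61/8, I→63/8; new cluster CITV
  updated: d(CITV,O)=-23/8
step 4: merge (CITV,O) at d=-23/8; branch lengths CITV→-23/16, O→-23/16; new cluster CIOTV
final tree: ((((C:-4,V:14):65/8,T:67/8):61/8,I:63/8):-23/16,O:-23/16)
total length: 313/8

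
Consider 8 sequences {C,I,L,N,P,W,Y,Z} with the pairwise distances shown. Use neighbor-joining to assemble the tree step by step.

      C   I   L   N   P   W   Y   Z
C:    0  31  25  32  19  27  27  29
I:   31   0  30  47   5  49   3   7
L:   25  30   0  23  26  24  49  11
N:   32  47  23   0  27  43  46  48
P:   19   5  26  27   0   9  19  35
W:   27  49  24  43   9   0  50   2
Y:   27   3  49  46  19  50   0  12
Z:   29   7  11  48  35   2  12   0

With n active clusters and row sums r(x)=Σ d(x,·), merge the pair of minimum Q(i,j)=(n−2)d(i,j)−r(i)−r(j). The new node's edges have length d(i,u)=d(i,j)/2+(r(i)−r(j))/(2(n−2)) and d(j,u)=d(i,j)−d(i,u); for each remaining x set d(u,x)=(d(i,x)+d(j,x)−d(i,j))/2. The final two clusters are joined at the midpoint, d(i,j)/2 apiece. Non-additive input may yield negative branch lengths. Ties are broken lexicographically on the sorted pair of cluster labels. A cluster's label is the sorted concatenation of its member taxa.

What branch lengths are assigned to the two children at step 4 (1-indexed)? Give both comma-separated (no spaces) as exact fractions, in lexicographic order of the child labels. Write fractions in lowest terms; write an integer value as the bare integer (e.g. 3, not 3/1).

5,18

step 1: merge (I,Y) at d=3, Q=-360; branch lengths I→-4/3, Y→13/3; new cluster IY
  updated: d(C,IY)=55/2, d(IY,L)=38, d(IY,N)=45, d(IY,P)=21/2, d(IY,W)=48, d(IY,Z)=8
step 2: merge (W,Z) at d=2, Q=-276; branch lengths W→3, Z→-1; new cluster WZ
  updated: d(C,WZ)=27, d(IY,WZ)=27, d(L,WZ)=33/2, d(N,WZ)=89/2, d(P,WZ)=21
step 3: merge (IY,P) at d=21/2, Q=-419/2; branch lengths IY→173/16, P→-5/16; new cluster IPY
  updated: d(C,IPY)=18, d(IPY,L)=107/4, d(IPY,N)=123/4, d(IPY,WZ)=75/4
step 4: merge (L,N) at d=23, Q=-305/2; branch lengths L→5, N→18; new cluster LN
  updated: d(C,LN)=17, d(IPY,LN)=69/4, d(LN,WZ)=19
step 5: merge (C,LN) at d=17, Q=-325/4; branch lengths C→171/16, LN→101/16; new cluster CLN
  updated: d(CLN,IPY)=73/8, d(CLN,WZ)=29/2
step 6: merge (CLN,IPY) at d=73/8, Q=-339/8; branch lengths CLN→39/16, IPY→107/16; new cluster CILNPY
  updated: d(CILNPY,WZ)=193/16
step 7: merge (CILNPY,WZ) at d=193/16; branch lengths CILNPY→193/32, WZ→193/32; new cluster CILNPWYZ
final tree: (((C:171/16,(L:5,N:18):101/16):39/16,((I:-4/3,Y:13/3):173/16,P:-5/16):107/16):193/32,(W:3,Z:-1):193/32)
total length: 1227/16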